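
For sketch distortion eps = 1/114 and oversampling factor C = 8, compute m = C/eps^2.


1/eps = 114.
(1/eps)^2 = 12996.
m = 8*12996 = 103968.

103968


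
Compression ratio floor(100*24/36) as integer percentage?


100*m/n = 100*24/36 ≈ 66.6667.
floor = 66.

66


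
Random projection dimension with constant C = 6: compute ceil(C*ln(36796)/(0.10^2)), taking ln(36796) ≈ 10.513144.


ln(36796) ≈ 10.513144.
eps^2 = 0.10^2 = 0.01.
C*ln(N)/eps^2 ≈ 6*10.513144/0.01 ≈ 6307.8864.
m = ceil(6307.8864) = 6308.

6308


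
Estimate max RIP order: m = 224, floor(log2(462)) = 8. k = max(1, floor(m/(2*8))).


floor(log2(462)) = 8.
2*8 = 16.
m/(2*floor(log2(n))) = 224/16 ≈ 14.0.
floor = 14.
k = max(1, 14) = 14.

14


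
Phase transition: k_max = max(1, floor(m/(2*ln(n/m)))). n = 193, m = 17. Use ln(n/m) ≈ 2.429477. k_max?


n/m = 193/17.
ln(n/m) ≈ 2.429477.
2*ln(n/m) ≈ 4.858954.
m/(2*ln(n/m)) ≈ 17/4.858954 ≈ 3.4987.
floor = 3.
k_max = max(1, 3) = 3.

3


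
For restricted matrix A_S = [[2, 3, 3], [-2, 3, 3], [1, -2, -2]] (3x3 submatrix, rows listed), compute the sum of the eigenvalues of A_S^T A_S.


Sum of eigenvalues of A_S^T A_S = trace(A_S^T A_S) = sum of squared column norms of A_S.
A_S^T A_S diagonal: [9, 22, 22].
trace = 9 + 22 + 22 = 53.

53


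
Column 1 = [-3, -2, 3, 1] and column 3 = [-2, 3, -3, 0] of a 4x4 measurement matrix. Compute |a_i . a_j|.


Inner product: -3*-2 + -2*3 + 3*-3 + 1*0
Products: [6, -6, -9, 0]
Sum = -9.
|dot| = 9.

9


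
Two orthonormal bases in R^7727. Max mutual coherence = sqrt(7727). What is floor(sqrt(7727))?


87^2 = 7569 <= 7727 < 7744 = 88^2, so 87 <= sqrt(7727) < 88.
floor(sqrt(7727)) = 87.

87


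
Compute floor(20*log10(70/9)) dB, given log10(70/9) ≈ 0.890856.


||x||/||e|| = 70/9.
log10(70/9) ≈ 0.890856.
20*log10(||x||/||e||) ≈ 20*0.890856 = 17.81712.
floor(17.81712) = 17.

17


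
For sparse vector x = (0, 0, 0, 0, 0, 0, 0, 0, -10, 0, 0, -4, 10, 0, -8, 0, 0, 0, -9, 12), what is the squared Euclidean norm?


Non-zero entries: [(8, -10), (11, -4), (12, 10), (14, -8), (18, -9), (19, 12)]
Squares: [100, 16, 100, 64, 81, 144]
||x||_2^2 = sum = 505.

505


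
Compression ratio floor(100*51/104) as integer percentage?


100*m/n = 100*51/104 ≈ 49.0385.
floor = 49.

49


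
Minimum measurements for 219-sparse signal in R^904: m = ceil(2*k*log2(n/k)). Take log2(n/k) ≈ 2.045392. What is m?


log2(n/k) = log2(904/219) ≈ 2.045392.
2*k*log2(n/k) ≈ 2*219*2.045392 = 895.881696.
m = ceil(895.881696) = 896.

896


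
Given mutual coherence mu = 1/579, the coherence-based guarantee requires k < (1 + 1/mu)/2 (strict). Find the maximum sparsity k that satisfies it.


1/mu = 579.
1 + 1/mu = 580.
(1 + 1/mu)/2 = 290 is an integer and the inequality is strict, so k_max = 290 - 1 = 289.

289


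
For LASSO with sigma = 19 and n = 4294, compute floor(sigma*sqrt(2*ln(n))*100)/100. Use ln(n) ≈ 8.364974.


ln(4294) ≈ 8.364974.
2*ln(n) ≈ 16.729948.
sqrt(2*ln(n)) ≈ sqrt(16.729948) ≈ 4.090226.
lambda ≈ 19*4.090226 = 77.714294.
floor(lambda*100)/100 = 77.71.

77.71


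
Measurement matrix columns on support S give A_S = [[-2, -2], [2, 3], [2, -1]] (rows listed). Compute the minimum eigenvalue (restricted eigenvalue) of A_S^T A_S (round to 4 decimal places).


A_S^T A_S = [[12, 8], [8, 14]].
trace = 26.
det = 104.
disc = trace^2 - 4*det = 676 - 4*104 = 260.
sqrt(260) ≈ 16.124515.
lam_min = (26 - sqrt(260))/2 ≈ (26 - 16.124515)/2 = 4.9377425 ≈ 4.9377.

4.9377


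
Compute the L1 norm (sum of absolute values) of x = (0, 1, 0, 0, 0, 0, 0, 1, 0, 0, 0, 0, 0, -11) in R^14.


Non-zero entries: [(1, 1), (7, 1), (13, -11)]
Absolute values: [1, 1, 11]
||x||_1 = sum = 13.

13


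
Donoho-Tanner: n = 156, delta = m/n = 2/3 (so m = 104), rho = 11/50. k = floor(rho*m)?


m = 2/3*156 = 104.
rho = 11/50.
rho*m = 11/50*104 = 22.88.
k = floor(22.88) = 22.

22


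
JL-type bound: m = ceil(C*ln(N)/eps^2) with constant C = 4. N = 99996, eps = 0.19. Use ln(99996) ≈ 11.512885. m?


ln(99996) ≈ 11.512885.
eps^2 = 0.19^2 = 0.0361.
C*ln(N)/eps^2 ≈ 4*11.512885/0.0361 ≈ 1275.6659.
m = ceil(1275.6659) = 1276.

1276


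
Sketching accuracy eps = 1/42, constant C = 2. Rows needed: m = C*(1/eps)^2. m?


1/eps = 42.
(1/eps)^2 = 1764.
m = 2*1764 = 3528.

3528


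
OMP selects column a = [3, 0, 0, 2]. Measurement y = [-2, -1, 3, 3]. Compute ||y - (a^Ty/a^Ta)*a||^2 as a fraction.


a^T a = 13.
a^T y = 0.
coeff = 0/13 = 0.
||r||^2 = 23.

23


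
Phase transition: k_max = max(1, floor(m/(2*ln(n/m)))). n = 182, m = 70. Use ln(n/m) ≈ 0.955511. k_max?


n/m = 182/70 = 13/5.
ln(n/m) ≈ 0.955511.
2*ln(n/m) ≈ 1.911022.
m/(2*ln(n/m)) ≈ 70/1.911022 ≈ 36.6296.
floor = 36.
k_max = max(1, 36) = 36.

36


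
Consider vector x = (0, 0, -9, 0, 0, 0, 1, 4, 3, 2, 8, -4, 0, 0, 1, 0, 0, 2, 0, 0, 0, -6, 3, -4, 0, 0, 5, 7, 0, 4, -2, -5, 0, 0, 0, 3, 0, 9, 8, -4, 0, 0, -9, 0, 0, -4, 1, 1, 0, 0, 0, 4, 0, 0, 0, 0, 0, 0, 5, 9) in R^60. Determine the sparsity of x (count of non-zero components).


Non-zero positions: [2, 6, 7, 8, 9, 10, 11, 14, 17, 21, 22, 23, 26, 27, 29, 30, 31, 35, 37, 38, 39, 42, 45, 46, 47, 51, 58, 59].
Sparsity = 28.

28


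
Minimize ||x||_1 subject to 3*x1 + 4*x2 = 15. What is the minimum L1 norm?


Axis intercepts:
  x1 = 5, x2 = 0: L1 = 5
  x1 = 0, x2 = 15/4: L1 = 15/4
x* = (0, 15/4)
||x*||_1 = 15/4.

15/4


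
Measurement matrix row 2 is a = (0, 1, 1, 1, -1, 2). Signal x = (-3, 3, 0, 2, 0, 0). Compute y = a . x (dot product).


Non-zero terms: ['0*-3', '1*3', '1*2']
Products: [0, 3, 2]
y = sum = 5.

5


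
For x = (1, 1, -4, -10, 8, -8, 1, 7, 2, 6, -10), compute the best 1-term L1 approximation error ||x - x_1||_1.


Sorted |x_i| descending: [10, 10, 8, 8, 7, 6, 4, 2, 1, 1, 1]
Keep top 1: [10]
Tail entries: [10, 8, 8, 7, 6, 4, 2, 1, 1, 1]
L1 error = sum of tail = 48.

48


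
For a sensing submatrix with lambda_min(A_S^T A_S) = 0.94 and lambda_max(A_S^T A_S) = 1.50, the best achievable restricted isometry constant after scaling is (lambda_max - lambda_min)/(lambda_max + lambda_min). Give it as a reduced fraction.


lambda_max - lambda_min = 1.50 - 0.94 = 0.56.
lambda_max + lambda_min = 1.50 + 0.94 = 2.44.
delta = 0.56/2.44 = 56/244 = 14/61.

14/61


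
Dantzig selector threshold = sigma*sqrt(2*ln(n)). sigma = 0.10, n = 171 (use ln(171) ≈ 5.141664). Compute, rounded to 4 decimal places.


ln(171) ≈ 5.141664.
2*ln(n) ≈ 10.283328.
sqrt(2*ln(n)) ≈ sqrt(10.283328) ≈ 3.206763.
threshold ≈ 0.10*3.206763 = 0.3206763 ≈ 0.3207.

0.3207


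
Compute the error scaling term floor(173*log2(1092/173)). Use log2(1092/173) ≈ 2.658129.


log2(n/k) = log2(1092/173) ≈ 2.658129.
k*log2(n/k) ≈ 173*2.658129 = 459.856317.
floor(459.856317) = 459.

459


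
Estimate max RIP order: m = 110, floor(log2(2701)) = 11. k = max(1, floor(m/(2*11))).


floor(log2(2701)) = 11.
2*11 = 22.
m/(2*floor(log2(n))) = 110/22 ≈ 5.0.
floor = 5.
k = max(1, 5) = 5.

5


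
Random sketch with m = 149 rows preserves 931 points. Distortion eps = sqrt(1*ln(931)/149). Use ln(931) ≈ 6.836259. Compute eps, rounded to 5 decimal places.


ln(931) ≈ 6.836259.
1*ln(N)/m ≈ 1*6.836259/149 ≈ 0.04588093.
eps = sqrt(0.04588093) ≈ 0.2141983 ≈ 0.21420.

0.21420


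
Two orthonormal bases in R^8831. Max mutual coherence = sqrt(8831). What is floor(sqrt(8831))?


93^2 = 8649 <= 8831 < 8836 = 94^2, so 93 <= sqrt(8831) < 94.
floor(sqrt(8831)) = 93.

93


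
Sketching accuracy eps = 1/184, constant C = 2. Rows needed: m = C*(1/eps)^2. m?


1/eps = 184.
(1/eps)^2 = 33856.
m = 2*33856 = 67712.

67712


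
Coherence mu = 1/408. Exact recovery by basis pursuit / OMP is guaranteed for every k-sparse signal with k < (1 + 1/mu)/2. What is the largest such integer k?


1/mu = 408.
1 + 1/mu = 409.
(1 + 1/mu)/2 = 204.5 is not an integer, so k_max = floor(204.5) = 204.

204


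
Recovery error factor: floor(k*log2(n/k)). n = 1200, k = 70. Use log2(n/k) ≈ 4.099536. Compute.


log2(n/k) = log2(1200/70) ≈ 4.099536.
k*log2(n/k) ≈ 70*4.099536 = 286.96752.
floor(286.96752) = 286.

286


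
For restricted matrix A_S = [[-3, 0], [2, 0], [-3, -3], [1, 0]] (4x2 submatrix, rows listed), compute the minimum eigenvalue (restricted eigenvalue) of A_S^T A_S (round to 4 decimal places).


A_S^T A_S = [[23, 9], [9, 9]].
trace = 32.
det = 126.
disc = trace^2 - 4*det = 1024 - 4*126 = 520.
sqrt(520) ≈ 22.803509.
lam_min = (32 - sqrt(520))/2 ≈ (32 - 22.803509)/2 = 4.5982455 ≈ 4.5982.

4.5982


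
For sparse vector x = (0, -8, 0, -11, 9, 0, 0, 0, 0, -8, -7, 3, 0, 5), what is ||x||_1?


Non-zero entries: [(1, -8), (3, -11), (4, 9), (9, -8), (10, -7), (11, 3), (13, 5)]
Absolute values: [8, 11, 9, 8, 7, 3, 5]
||x||_1 = sum = 51.

51


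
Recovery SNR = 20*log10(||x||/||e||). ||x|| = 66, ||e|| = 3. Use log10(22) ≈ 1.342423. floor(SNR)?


||x||/||e|| = 66/3 = 22.
log10(22) ≈ 1.342423.
20*log10(||x||/||e||) ≈ 20*1.342423 = 26.84846.
floor(26.84846) = 26.

26


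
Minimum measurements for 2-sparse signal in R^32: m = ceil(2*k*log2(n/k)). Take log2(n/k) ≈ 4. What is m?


log2(n/k) = log2(32/2) ≈ 4.
2*k*log2(n/k) ≈ 2*2*4 = 16.
m = ceil(16) = 16.

16


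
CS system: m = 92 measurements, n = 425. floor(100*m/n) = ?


100*m/n = 100*92/425 ≈ 21.6471.
floor = 21.

21


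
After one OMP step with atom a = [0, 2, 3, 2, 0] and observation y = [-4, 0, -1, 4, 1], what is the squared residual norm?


a^T a = 17.
a^T y = 5.
coeff = 5/17 = 5/17.
||r||^2 = 553/17.

553/17


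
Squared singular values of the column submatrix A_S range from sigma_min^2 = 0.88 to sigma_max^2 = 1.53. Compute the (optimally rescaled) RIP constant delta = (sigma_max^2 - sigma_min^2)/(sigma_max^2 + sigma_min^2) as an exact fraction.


lambda_max - lambda_min = 1.53 - 0.88 = 0.65.
lambda_max + lambda_min = 1.53 + 0.88 = 2.41.
delta = 0.65/2.41 = 65/241.

65/241


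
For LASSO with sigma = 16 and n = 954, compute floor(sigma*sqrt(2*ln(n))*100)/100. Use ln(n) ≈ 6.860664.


ln(954) ≈ 6.860664.
2*ln(n) ≈ 13.721328.
sqrt(2*ln(n)) ≈ sqrt(13.721328) ≈ 3.704231.
lambda ≈ 16*3.704231 = 59.267696.
floor(lambda*100)/100 = 59.26.

59.26


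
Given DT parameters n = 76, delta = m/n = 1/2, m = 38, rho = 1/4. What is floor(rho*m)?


m = 1/2*76 = 38.
rho = 1/4.
rho*m = 1/4*38 = 9.5.
k = floor(9.5) = 9.

9


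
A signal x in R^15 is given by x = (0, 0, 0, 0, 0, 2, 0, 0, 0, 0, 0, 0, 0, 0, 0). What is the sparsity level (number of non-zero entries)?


Non-zero positions: [5].
Sparsity = 1.

1


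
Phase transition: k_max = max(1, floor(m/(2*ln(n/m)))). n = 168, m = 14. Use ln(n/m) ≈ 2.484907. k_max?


n/m = 168/14 = 12.
ln(n/m) ≈ 2.484907.
2*ln(n/m) ≈ 4.969814.
m/(2*ln(n/m)) ≈ 14/4.969814 ≈ 2.817.
floor = 2.
k_max = max(1, 2) = 2.

2


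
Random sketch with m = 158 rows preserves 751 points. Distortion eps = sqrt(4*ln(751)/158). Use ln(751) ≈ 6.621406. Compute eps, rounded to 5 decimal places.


ln(751) ≈ 6.621406.
4*ln(N)/m ≈ 4*6.621406/158 ≈ 0.16763053.
eps = sqrt(0.16763053) ≈ 0.4094271 ≈ 0.40943.

0.40943


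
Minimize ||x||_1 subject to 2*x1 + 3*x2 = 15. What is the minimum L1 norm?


Axis intercepts:
  x1 = 15/2, x2 = 0: L1 = 15/2
  x1 = 0, x2 = 5: L1 = 5
x* = (0, 5)
||x*||_1 = 5.

5


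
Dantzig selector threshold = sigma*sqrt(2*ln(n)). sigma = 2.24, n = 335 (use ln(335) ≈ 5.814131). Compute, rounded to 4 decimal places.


ln(335) ≈ 5.814131.
2*ln(n) ≈ 11.628262.
sqrt(2*ln(n)) ≈ sqrt(11.628262) ≈ 3.410024.
threshold ≈ 2.24*3.410024 = 7.63845376 ≈ 7.6385.

7.6385


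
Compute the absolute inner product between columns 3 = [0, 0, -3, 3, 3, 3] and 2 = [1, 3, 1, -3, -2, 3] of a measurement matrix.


Inner product: 0*1 + 0*3 + -3*1 + 3*-3 + 3*-2 + 3*3
Products: [0, 0, -3, -9, -6, 9]
Sum = -9.
|dot| = 9.

9


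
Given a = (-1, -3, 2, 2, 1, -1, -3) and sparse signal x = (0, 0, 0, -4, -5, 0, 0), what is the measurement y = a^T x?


Non-zero terms: ['2*-4', '1*-5']
Products: [-8, -5]
y = sum = -13.

-13


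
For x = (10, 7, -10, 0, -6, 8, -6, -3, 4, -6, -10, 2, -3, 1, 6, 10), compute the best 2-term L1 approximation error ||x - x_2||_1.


Sorted |x_i| descending: [10, 10, 10, 10, 8, 7, 6, 6, 6, 6, 4, 3, 3, 2, 1, 0]
Keep top 2: [10, 10]
Tail entries: [10, 10, 8, 7, 6, 6, 6, 6, 4, 3, 3, 2, 1, 0]
L1 error = sum of tail = 72.

72


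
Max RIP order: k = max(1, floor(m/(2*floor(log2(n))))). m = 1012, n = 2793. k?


floor(log2(2793)) = 11.
2*11 = 22.
m/(2*floor(log2(n))) = 1012/22 ≈ 46.0.
floor = 46.
k = max(1, 46) = 46.

46


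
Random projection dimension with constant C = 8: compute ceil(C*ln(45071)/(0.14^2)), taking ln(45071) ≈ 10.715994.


ln(45071) ≈ 10.715994.
eps^2 = 0.14^2 = 0.0196.
C*ln(N)/eps^2 ≈ 8*10.715994/0.0196 ≈ 4373.8751.
m = ceil(4373.8751) = 4374.

4374


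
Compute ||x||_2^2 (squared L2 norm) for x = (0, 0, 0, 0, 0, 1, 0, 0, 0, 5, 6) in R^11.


Non-zero entries: [(5, 1), (9, 5), (10, 6)]
Squares: [1, 25, 36]
||x||_2^2 = sum = 62.

62


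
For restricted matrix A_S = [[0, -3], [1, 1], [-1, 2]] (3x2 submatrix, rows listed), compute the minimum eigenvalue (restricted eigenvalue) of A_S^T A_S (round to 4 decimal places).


A_S^T A_S = [[2, -1], [-1, 14]].
trace = 16.
det = 27.
disc = trace^2 - 4*det = 256 - 4*27 = 148.
sqrt(148) ≈ 12.165525.
lam_min = (16 - sqrt(148))/2 ≈ (16 - 12.165525)/2 = 1.9172375 ≈ 1.9172.

1.9172


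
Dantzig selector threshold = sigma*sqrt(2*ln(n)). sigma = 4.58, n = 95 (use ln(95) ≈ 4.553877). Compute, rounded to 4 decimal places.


ln(95) ≈ 4.553877.
2*ln(n) ≈ 9.107754.
sqrt(2*ln(n)) ≈ sqrt(9.107754) ≈ 3.017906.
threshold ≈ 4.58*3.017906 = 13.82200948 ≈ 13.8220.

13.8220


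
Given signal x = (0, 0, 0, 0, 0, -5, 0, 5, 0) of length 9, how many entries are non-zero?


Non-zero positions: [5, 7].
Sparsity = 2.

2


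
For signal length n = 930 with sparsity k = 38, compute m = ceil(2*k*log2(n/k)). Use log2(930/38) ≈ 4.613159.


log2(n/k) = log2(930/38) ≈ 4.613159.
2*k*log2(n/k) ≈ 2*38*4.613159 = 350.600084.
m = ceil(350.600084) = 351.

351


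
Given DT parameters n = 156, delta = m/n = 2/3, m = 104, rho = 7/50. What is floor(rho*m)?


m = 2/3*156 = 104.
rho = 7/50.
rho*m = 7/50*104 = 14.56.
k = floor(14.56) = 14.

14


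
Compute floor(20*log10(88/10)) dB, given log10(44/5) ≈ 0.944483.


||x||/||e|| = 88/10 = 44/5.
log10(44/5) ≈ 0.944483.
20*log10(||x||/||e||) ≈ 20*0.944483 = 18.88966.
floor(18.88966) = 18.

18


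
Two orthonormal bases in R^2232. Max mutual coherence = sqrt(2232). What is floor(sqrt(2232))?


47^2 = 2209 <= 2232 < 2304 = 48^2, so 47 <= sqrt(2232) < 48.
floor(sqrt(2232)) = 47.

47


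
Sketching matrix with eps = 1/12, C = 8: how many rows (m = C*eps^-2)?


1/eps = 12.
(1/eps)^2 = 144.
m = 8*144 = 1152.

1152


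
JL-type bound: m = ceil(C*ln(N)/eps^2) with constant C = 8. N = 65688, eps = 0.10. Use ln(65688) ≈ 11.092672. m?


ln(65688) ≈ 11.092672.
eps^2 = 0.10^2 = 0.01.
C*ln(N)/eps^2 ≈ 8*11.092672/0.01 ≈ 8874.1376.
m = ceil(8874.1376) = 8875.

8875


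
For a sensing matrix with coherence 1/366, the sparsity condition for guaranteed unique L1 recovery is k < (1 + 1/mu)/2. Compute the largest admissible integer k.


1/mu = 366.
1 + 1/mu = 367.
(1 + 1/mu)/2 = 183.5 is not an integer, so k_max = floor(183.5) = 183.

183


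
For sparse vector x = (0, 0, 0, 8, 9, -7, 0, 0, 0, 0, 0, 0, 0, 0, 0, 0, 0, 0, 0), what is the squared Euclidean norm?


Non-zero entries: [(3, 8), (4, 9), (5, -7)]
Squares: [64, 81, 49]
||x||_2^2 = sum = 194.

194


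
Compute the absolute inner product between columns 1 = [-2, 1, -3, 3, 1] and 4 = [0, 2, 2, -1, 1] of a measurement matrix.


Inner product: -2*0 + 1*2 + -3*2 + 3*-1 + 1*1
Products: [0, 2, -6, -3, 1]
Sum = -6.
|dot| = 6.

6


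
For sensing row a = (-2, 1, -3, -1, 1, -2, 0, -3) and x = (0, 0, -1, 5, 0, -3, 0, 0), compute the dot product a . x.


Non-zero terms: ['-3*-1', '-1*5', '-2*-3']
Products: [3, -5, 6]
y = sum = 4.

4


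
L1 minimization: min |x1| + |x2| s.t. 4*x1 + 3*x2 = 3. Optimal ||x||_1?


Axis intercepts:
  x1 = 3/4, x2 = 0: L1 = 3/4
  x1 = 0, x2 = 1: L1 = 1
x* = (3/4, 0)
||x*||_1 = 3/4.

3/4


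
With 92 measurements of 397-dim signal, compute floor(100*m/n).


100*m/n = 100*92/397 ≈ 23.1738.
floor = 23.

23


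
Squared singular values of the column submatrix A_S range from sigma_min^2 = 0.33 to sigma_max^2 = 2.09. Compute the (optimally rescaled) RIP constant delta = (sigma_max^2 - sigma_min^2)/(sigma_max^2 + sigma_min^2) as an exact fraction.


lambda_max - lambda_min = 2.09 - 0.33 = 1.76.
lambda_max + lambda_min = 2.09 + 0.33 = 2.42.
delta = 1.76/2.42 = 176/242 = 8/11.

8/11


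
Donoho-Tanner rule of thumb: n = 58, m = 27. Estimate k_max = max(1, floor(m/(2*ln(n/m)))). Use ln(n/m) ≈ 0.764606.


n/m = 58/27.
ln(n/m) ≈ 0.764606.
2*ln(n/m) ≈ 1.529212.
m/(2*ln(n/m)) ≈ 27/1.529212 ≈ 17.6562.
floor = 17.
k_max = max(1, 17) = 17.

17


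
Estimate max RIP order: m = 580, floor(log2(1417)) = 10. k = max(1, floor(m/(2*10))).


floor(log2(1417)) = 10.
2*10 = 20.
m/(2*floor(log2(n))) = 580/20 ≈ 29.0.
floor = 29.
k = max(1, 29) = 29.

29


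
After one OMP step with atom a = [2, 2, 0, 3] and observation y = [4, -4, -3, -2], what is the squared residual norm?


a^T a = 17.
a^T y = -6.
coeff = -6/17 = -6/17.
||r||^2 = 729/17.

729/17


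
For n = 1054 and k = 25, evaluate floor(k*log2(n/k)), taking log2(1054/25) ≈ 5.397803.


log2(n/k) = log2(1054/25) ≈ 5.397803.
k*log2(n/k) ≈ 25*5.397803 = 134.945075.
floor(134.945075) = 134.

134


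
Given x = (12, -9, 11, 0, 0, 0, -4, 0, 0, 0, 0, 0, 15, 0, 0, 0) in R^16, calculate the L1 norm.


Non-zero entries: [(0, 12), (1, -9), (2, 11), (6, -4), (12, 15)]
Absolute values: [12, 9, 11, 4, 15]
||x||_1 = sum = 51.

51


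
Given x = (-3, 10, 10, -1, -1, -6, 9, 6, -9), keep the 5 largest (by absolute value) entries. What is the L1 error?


Sorted |x_i| descending: [10, 10, 9, 9, 6, 6, 3, 1, 1]
Keep top 5: [10, 10, 9, 9, 6]
Tail entries: [6, 3, 1, 1]
L1 error = sum of tail = 11.

11


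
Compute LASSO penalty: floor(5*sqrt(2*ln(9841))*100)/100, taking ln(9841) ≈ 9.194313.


ln(9841) ≈ 9.194313.
2*ln(n) ≈ 18.388626.
sqrt(2*ln(n)) ≈ sqrt(18.388626) ≈ 4.288196.
lambda ≈ 5*4.288196 = 21.44098.
floor(lambda*100)/100 = 21.44.

21.44


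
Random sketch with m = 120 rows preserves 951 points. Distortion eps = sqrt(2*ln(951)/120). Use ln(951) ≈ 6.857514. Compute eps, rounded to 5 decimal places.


ln(951) ≈ 6.857514.
2*ln(N)/m ≈ 2*6.857514/120 ≈ 0.1142919.
eps = sqrt(0.1142919) ≈ 0.3380709 ≈ 0.33807.

0.33807


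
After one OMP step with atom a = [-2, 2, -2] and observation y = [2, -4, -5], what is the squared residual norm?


a^T a = 12.
a^T y = -2.
coeff = -2/12 = -1/6.
||r||^2 = 134/3.

134/3


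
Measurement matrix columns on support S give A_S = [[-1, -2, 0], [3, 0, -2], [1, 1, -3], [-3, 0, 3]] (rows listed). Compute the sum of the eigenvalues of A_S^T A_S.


Sum of eigenvalues of A_S^T A_S = trace(A_S^T A_S) = sum of squared column norms of A_S.
A_S^T A_S diagonal: [20, 5, 22].
trace = 20 + 5 + 22 = 47.

47


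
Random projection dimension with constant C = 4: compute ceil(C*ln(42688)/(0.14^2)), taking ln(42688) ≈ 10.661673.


ln(42688) ≈ 10.661673.
eps^2 = 0.14^2 = 0.0196.
C*ln(N)/eps^2 ≈ 4*10.661673/0.0196 ≈ 2175.8516.
m = ceil(2175.8516) = 2176.

2176


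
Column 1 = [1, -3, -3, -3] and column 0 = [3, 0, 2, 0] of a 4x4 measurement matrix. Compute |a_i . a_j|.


Inner product: 1*3 + -3*0 + -3*2 + -3*0
Products: [3, 0, -6, 0]
Sum = -3.
|dot| = 3.

3


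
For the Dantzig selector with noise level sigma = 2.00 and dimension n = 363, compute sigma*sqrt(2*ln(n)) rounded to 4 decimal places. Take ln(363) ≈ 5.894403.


ln(363) ≈ 5.894403.
2*ln(n) ≈ 11.788806.
sqrt(2*ln(n)) ≈ sqrt(11.788806) ≈ 3.433483.
threshold ≈ 2.00*3.433483 = 6.866966 ≈ 6.8670.

6.8670


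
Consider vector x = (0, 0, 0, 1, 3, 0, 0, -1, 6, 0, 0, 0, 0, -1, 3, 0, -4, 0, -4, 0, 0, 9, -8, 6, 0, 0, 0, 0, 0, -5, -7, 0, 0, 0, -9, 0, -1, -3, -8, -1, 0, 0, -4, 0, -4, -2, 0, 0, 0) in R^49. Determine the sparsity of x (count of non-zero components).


Non-zero positions: [3, 4, 7, 8, 13, 14, 16, 18, 21, 22, 23, 29, 30, 34, 36, 37, 38, 39, 42, 44, 45].
Sparsity = 21.

21


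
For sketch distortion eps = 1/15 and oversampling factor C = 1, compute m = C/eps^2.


1/eps = 15.
(1/eps)^2 = 225.
m = 1*225 = 225.

225


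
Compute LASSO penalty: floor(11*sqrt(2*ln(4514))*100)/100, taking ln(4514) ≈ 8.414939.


ln(4514) ≈ 8.414939.
2*ln(n) ≈ 16.829878.
sqrt(2*ln(n)) ≈ sqrt(16.829878) ≈ 4.102423.
lambda ≈ 11*4.102423 = 45.126653.
floor(lambda*100)/100 = 45.12.

45.12


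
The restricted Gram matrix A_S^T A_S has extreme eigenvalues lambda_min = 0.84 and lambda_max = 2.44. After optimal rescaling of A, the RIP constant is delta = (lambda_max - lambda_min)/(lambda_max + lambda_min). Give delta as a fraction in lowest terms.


lambda_max - lambda_min = 2.44 - 0.84 = 1.60.
lambda_max + lambda_min = 2.44 + 0.84 = 3.28.
delta = 1.60/3.28 = 160/328 = 20/41.

20/41


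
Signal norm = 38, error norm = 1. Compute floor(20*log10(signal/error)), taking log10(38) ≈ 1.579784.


||x||/||e|| = 38/1 = 38.
log10(38) ≈ 1.579784.
20*log10(||x||/||e||) ≈ 20*1.579784 = 31.59568.
floor(31.59568) = 31.

31


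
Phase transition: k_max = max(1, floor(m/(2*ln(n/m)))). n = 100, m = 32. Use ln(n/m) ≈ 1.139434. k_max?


n/m = 100/32 = 25/8.
ln(n/m) ≈ 1.139434.
2*ln(n/m) ≈ 2.278868.
m/(2*ln(n/m)) ≈ 32/2.278868 ≈ 14.0421.
floor = 14.
k_max = max(1, 14) = 14.

14


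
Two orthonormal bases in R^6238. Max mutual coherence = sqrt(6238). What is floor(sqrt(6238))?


78^2 = 6084 <= 6238 < 6241 = 79^2, so 78 <= sqrt(6238) < 79.
floor(sqrt(6238)) = 78.

78


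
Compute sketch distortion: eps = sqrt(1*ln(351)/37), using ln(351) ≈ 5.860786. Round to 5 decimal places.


ln(351) ≈ 5.860786.
1*ln(N)/m ≈ 1*5.860786/37 ≈ 0.15839962.
eps = sqrt(0.15839962) ≈ 0.3979945 ≈ 0.39799.

0.39799


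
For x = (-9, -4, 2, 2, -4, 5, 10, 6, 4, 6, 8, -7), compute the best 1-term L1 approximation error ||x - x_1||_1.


Sorted |x_i| descending: [10, 9, 8, 7, 6, 6, 5, 4, 4, 4, 2, 2]
Keep top 1: [10]
Tail entries: [9, 8, 7, 6, 6, 5, 4, 4, 4, 2, 2]
L1 error = sum of tail = 57.

57


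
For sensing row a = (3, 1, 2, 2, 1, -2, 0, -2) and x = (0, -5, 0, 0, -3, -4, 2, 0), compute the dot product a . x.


Non-zero terms: ['1*-5', '1*-3', '-2*-4', '0*2']
Products: [-5, -3, 8, 0]
y = sum = 0.

0


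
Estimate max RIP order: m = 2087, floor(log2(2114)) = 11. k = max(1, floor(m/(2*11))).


floor(log2(2114)) = 11.
2*11 = 22.
m/(2*floor(log2(n))) = 2087/22 ≈ 94.8636.
floor = 94.
k = max(1, 94) = 94.

94


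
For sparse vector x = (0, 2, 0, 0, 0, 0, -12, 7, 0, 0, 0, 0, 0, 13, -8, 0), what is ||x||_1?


Non-zero entries: [(1, 2), (6, -12), (7, 7), (13, 13), (14, -8)]
Absolute values: [2, 12, 7, 13, 8]
||x||_1 = sum = 42.

42


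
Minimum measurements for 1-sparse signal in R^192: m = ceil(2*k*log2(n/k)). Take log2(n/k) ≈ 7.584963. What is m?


log2(n/k) = log2(192/1) ≈ 7.584963.
2*k*log2(n/k) ≈ 2*1*7.584963 = 15.169926.
m = ceil(15.169926) = 16.

16


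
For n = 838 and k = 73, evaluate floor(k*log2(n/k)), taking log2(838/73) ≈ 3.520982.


log2(n/k) = log2(838/73) ≈ 3.520982.
k*log2(n/k) ≈ 73*3.520982 = 257.031686.
floor(257.031686) = 257.

257


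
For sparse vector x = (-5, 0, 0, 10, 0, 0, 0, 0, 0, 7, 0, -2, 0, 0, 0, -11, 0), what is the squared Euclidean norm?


Non-zero entries: [(0, -5), (3, 10), (9, 7), (11, -2), (15, -11)]
Squares: [25, 100, 49, 4, 121]
||x||_2^2 = sum = 299.

299


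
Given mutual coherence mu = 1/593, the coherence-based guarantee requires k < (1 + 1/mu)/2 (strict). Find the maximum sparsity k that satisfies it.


1/mu = 593.
1 + 1/mu = 594.
(1 + 1/mu)/2 = 297 is an integer and the inequality is strict, so k_max = 297 - 1 = 296.

296


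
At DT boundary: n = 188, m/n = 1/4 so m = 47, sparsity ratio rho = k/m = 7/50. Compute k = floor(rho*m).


m = 1/4*188 = 47.
rho = 7/50.
rho*m = 7/50*47 = 6.58.
k = floor(6.58) = 6.

6


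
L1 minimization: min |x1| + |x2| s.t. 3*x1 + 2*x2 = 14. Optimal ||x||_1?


Axis intercepts:
  x1 = 14/3, x2 = 0: L1 = 14/3
  x1 = 0, x2 = 7: L1 = 7
x* = (14/3, 0)
||x*||_1 = 14/3.

14/3


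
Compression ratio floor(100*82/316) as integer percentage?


100*m/n = 100*82/316 ≈ 25.9494.
floor = 25.

25


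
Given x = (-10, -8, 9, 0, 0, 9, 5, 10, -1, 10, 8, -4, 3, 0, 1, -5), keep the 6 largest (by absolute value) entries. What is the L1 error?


Sorted |x_i| descending: [10, 10, 10, 9, 9, 8, 8, 5, 5, 4, 3, 1, 1, 0, 0, 0]
Keep top 6: [10, 10, 10, 9, 9, 8]
Tail entries: [8, 5, 5, 4, 3, 1, 1, 0, 0, 0]
L1 error = sum of tail = 27.

27


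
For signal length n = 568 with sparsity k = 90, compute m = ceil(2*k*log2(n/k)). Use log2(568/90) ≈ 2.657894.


log2(n/k) = log2(568/90) ≈ 2.657894.
2*k*log2(n/k) ≈ 2*90*2.657894 = 478.42092.
m = ceil(478.42092) = 479.

479


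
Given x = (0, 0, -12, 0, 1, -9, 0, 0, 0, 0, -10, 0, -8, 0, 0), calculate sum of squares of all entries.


Non-zero entries: [(2, -12), (4, 1), (5, -9), (10, -10), (12, -8)]
Squares: [144, 1, 81, 100, 64]
||x||_2^2 = sum = 390.

390


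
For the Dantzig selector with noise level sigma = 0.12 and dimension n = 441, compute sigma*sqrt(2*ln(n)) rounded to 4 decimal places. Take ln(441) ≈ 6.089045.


ln(441) ≈ 6.089045.
2*ln(n) ≈ 12.17809.
sqrt(2*ln(n)) ≈ sqrt(12.17809) ≈ 3.489712.
threshold ≈ 0.12*3.489712 = 0.41876544 ≈ 0.4188.

0.4188


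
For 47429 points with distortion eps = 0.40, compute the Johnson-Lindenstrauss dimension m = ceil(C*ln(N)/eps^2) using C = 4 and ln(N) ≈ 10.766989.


ln(47429) ≈ 10.766989.
eps^2 = 0.40^2 = 0.16.
C*ln(N)/eps^2 ≈ 4*10.766989/0.16 ≈ 269.1747.
m = ceil(269.1747) = 270.

270


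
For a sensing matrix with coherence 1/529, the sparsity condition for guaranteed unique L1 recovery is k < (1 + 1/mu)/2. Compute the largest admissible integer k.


1/mu = 529.
1 + 1/mu = 530.
(1 + 1/mu)/2 = 265 is an integer and the inequality is strict, so k_max = 265 - 1 = 264.

264


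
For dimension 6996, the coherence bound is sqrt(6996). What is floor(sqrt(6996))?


83^2 = 6889 <= 6996 < 7056 = 84^2, so 83 <= sqrt(6996) < 84.
floor(sqrt(6996)) = 83.

83


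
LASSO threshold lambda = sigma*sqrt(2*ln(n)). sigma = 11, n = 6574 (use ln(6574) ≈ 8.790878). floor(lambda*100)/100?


ln(6574) ≈ 8.790878.
2*ln(n) ≈ 17.581756.
sqrt(2*ln(n)) ≈ sqrt(17.581756) ≈ 4.19306.
lambda ≈ 11*4.19306 = 46.12366.
floor(lambda*100)/100 = 46.12.

46.12


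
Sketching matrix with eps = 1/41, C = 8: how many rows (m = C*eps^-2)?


1/eps = 41.
(1/eps)^2 = 1681.
m = 8*1681 = 13448.

13448


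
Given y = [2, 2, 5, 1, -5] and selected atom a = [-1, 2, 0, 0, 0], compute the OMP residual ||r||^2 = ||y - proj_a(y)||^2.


a^T a = 5.
a^T y = 2.
coeff = 2/5 = 2/5.
||r||^2 = 291/5.

291/5


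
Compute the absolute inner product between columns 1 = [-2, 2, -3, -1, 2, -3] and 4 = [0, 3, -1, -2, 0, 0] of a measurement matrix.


Inner product: -2*0 + 2*3 + -3*-1 + -1*-2 + 2*0 + -3*0
Products: [0, 6, 3, 2, 0, 0]
Sum = 11.
|dot| = 11.

11


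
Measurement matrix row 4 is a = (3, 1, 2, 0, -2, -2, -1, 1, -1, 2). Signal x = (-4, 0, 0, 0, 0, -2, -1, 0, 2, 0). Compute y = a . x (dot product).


Non-zero terms: ['3*-4', '-2*-2', '-1*-1', '-1*2']
Products: [-12, 4, 1, -2]
y = sum = -9.

-9


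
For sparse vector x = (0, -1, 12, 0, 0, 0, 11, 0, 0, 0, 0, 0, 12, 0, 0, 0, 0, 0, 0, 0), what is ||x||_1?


Non-zero entries: [(1, -1), (2, 12), (6, 11), (12, 12)]
Absolute values: [1, 12, 11, 12]
||x||_1 = sum = 36.

36


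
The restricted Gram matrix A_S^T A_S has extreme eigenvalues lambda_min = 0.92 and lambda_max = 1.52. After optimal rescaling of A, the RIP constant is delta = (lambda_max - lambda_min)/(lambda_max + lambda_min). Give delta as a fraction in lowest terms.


lambda_max - lambda_min = 1.52 - 0.92 = 0.60.
lambda_max + lambda_min = 1.52 + 0.92 = 2.44.
delta = 0.60/2.44 = 60/244 = 15/61.

15/61


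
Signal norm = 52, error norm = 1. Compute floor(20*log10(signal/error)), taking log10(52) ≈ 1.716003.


||x||/||e|| = 52/1 = 52.
log10(52) ≈ 1.716003.
20*log10(||x||/||e||) ≈ 20*1.716003 = 34.32006.
floor(34.32006) = 34.

34


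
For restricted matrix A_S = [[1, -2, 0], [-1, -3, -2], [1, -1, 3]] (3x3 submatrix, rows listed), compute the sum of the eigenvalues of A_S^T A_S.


Sum of eigenvalues of A_S^T A_S = trace(A_S^T A_S) = sum of squared column norms of A_S.
A_S^T A_S diagonal: [3, 14, 13].
trace = 3 + 14 + 13 = 30.

30


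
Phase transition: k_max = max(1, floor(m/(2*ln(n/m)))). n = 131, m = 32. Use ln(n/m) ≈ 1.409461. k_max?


n/m = 131/32.
ln(n/m) ≈ 1.409461.
2*ln(n/m) ≈ 2.818922.
m/(2*ln(n/m)) ≈ 32/2.818922 ≈ 11.3519.
floor = 11.
k_max = max(1, 11) = 11.

11


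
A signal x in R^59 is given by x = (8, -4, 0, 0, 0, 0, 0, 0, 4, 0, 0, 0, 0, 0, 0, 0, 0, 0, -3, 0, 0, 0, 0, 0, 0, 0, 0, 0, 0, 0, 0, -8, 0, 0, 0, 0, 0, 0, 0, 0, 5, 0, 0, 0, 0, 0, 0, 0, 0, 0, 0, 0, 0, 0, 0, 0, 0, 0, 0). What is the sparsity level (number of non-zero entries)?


Non-zero positions: [0, 1, 8, 18, 31, 40].
Sparsity = 6.

6


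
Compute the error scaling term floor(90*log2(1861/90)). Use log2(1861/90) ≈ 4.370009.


log2(n/k) = log2(1861/90) ≈ 4.370009.
k*log2(n/k) ≈ 90*4.370009 = 393.30081.
floor(393.30081) = 393.

393


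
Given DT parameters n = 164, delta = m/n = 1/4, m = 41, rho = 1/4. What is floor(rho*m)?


m = 1/4*164 = 41.
rho = 1/4.
rho*m = 1/4*41 = 10.25.
k = floor(10.25) = 10.

10


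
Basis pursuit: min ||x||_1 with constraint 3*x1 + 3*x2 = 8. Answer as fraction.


Axis intercepts:
  x1 = 8/3, x2 = 0: L1 = 8/3
  x1 = 0, x2 = 8/3: L1 = 8/3
x* = (8/3, 0)
||x*||_1 = 8/3.

8/3


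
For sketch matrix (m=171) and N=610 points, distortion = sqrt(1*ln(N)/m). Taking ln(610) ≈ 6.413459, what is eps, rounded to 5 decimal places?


ln(610) ≈ 6.413459.
1*ln(N)/m ≈ 1*6.413459/171 ≈ 0.03750561.
eps = sqrt(0.03750561) ≈ 0.1936637 ≈ 0.19366.

0.19366


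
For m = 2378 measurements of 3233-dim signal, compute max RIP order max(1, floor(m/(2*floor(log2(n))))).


floor(log2(3233)) = 11.
2*11 = 22.
m/(2*floor(log2(n))) = 2378/22 ≈ 108.0909.
floor = 108.
k = max(1, 108) = 108.

108


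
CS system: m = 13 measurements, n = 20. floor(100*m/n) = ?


100*m/n = 100*13/20 ≈ 65.0.
floor = 65.

65


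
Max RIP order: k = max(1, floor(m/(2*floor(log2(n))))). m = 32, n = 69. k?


floor(log2(69)) = 6.
2*6 = 12.
m/(2*floor(log2(n))) = 32/12 ≈ 2.6667.
floor = 2.
k = max(1, 2) = 2.

2


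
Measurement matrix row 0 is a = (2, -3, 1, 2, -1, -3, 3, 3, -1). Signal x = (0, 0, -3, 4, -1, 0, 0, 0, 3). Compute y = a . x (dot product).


Non-zero terms: ['1*-3', '2*4', '-1*-1', '-1*3']
Products: [-3, 8, 1, -3]
y = sum = 3.

3


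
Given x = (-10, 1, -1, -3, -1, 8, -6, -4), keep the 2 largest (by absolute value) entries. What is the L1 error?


Sorted |x_i| descending: [10, 8, 6, 4, 3, 1, 1, 1]
Keep top 2: [10, 8]
Tail entries: [6, 4, 3, 1, 1, 1]
L1 error = sum of tail = 16.

16


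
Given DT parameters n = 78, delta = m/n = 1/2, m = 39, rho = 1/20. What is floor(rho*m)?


m = 1/2*78 = 39.
rho = 1/20.
rho*m = 1/20*39 = 1.95.
k = floor(1.95) = 1.

1


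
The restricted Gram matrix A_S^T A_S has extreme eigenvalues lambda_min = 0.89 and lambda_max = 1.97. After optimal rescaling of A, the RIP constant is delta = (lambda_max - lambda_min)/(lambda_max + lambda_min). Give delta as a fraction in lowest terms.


lambda_max - lambda_min = 1.97 - 0.89 = 1.08.
lambda_max + lambda_min = 1.97 + 0.89 = 2.86.
delta = 1.08/2.86 = 108/286 = 54/143.

54/143


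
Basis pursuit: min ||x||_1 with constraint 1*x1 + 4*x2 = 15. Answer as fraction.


Axis intercepts:
  x1 = 15, x2 = 0: L1 = 15
  x1 = 0, x2 = 15/4: L1 = 15/4
x* = (0, 15/4)
||x*||_1 = 15/4.

15/4


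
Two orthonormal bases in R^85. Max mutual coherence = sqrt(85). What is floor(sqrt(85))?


9^2 = 81 <= 85 < 100 = 10^2, so 9 <= sqrt(85) < 10.
floor(sqrt(85)) = 9.

9


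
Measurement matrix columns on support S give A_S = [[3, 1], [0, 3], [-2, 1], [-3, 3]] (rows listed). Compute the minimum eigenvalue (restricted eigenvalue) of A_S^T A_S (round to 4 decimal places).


A_S^T A_S = [[22, -8], [-8, 20]].
trace = 42.
det = 376.
disc = trace^2 - 4*det = 1764 - 4*376 = 260.
sqrt(260) ≈ 16.124515.
lam_min = (42 - sqrt(260))/2 ≈ (42 - 16.124515)/2 = 12.9377425 ≈ 12.9377.

12.9377


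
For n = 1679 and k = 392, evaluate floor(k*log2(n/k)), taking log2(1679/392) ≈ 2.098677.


log2(n/k) = log2(1679/392) ≈ 2.098677.
k*log2(n/k) ≈ 392*2.098677 = 822.681384.
floor(822.681384) = 822.

822


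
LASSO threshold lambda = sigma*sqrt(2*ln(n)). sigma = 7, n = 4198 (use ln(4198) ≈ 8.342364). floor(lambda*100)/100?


ln(4198) ≈ 8.342364.
2*ln(n) ≈ 16.684728.
sqrt(2*ln(n)) ≈ sqrt(16.684728) ≈ 4.084694.
lambda ≈ 7*4.084694 = 28.592858.
floor(lambda*100)/100 = 28.59.

28.59


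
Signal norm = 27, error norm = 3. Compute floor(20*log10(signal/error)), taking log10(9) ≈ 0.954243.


||x||/||e|| = 27/3 = 9.
log10(9) ≈ 0.954243.
20*log10(||x||/||e||) ≈ 20*0.954243 = 19.08486.
floor(19.08486) = 19.

19


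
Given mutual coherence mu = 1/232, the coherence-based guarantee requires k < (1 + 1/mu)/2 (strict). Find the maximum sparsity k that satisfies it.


1/mu = 232.
1 + 1/mu = 233.
(1 + 1/mu)/2 = 116.5 is not an integer, so k_max = floor(116.5) = 116.

116


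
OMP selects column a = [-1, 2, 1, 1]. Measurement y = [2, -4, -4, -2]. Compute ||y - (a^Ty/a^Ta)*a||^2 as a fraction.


a^T a = 7.
a^T y = -16.
coeff = -16/7 = -16/7.
||r||^2 = 24/7.

24/7


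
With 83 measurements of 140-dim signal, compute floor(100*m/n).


100*m/n = 100*83/140 ≈ 59.2857.
floor = 59.

59


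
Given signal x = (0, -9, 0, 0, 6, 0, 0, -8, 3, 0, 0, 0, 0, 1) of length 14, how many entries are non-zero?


Non-zero positions: [1, 4, 7, 8, 13].
Sparsity = 5.

5


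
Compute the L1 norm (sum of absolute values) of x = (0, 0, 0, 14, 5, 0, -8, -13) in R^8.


Non-zero entries: [(3, 14), (4, 5), (6, -8), (7, -13)]
Absolute values: [14, 5, 8, 13]
||x||_1 = sum = 40.

40


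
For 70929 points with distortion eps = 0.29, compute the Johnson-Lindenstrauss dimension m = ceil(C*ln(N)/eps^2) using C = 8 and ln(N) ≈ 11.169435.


ln(70929) ≈ 11.169435.
eps^2 = 0.29^2 = 0.0841.
C*ln(N)/eps^2 ≈ 8*11.169435/0.0841 ≈ 1062.4908.
m = ceil(1062.4908) = 1063.

1063


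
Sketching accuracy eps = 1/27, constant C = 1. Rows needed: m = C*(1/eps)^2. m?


1/eps = 27.
(1/eps)^2 = 729.
m = 1*729 = 729.

729


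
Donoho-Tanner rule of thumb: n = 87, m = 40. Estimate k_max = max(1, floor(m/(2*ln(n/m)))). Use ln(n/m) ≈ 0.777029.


n/m = 87/40.
ln(n/m) ≈ 0.777029.
2*ln(n/m) ≈ 1.554058.
m/(2*ln(n/m)) ≈ 40/1.554058 ≈ 25.7391.
floor = 25.
k_max = max(1, 25) = 25.

25


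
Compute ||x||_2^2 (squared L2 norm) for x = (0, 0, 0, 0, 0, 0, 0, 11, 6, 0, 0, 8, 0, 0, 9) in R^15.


Non-zero entries: [(7, 11), (8, 6), (11, 8), (14, 9)]
Squares: [121, 36, 64, 81]
||x||_2^2 = sum = 302.

302


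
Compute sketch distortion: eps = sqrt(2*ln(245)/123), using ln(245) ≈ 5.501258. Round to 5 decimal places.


ln(245) ≈ 5.501258.
2*ln(N)/m ≈ 2*5.501258/123 ≈ 0.08945135.
eps = sqrt(0.08945135) ≈ 0.2990842 ≈ 0.29908.

0.29908


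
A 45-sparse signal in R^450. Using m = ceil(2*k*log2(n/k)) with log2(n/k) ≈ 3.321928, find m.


log2(n/k) = log2(450/45) ≈ 3.321928.
2*k*log2(n/k) ≈ 2*45*3.321928 = 298.97352.
m = ceil(298.97352) = 299.

299


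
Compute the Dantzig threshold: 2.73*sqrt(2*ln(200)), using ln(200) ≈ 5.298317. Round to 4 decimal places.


ln(200) ≈ 5.298317.
2*ln(n) ≈ 10.596634.
sqrt(2*ln(n)) ≈ sqrt(10.596634) ≈ 3.255247.
threshold ≈ 2.73*3.255247 = 8.88682431 ≈ 8.8868.

8.8868


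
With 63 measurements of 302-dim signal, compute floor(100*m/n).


100*m/n = 100*63/302 ≈ 20.8609.
floor = 20.

20


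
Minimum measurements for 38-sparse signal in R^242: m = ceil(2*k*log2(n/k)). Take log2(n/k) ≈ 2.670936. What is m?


log2(n/k) = log2(242/38) ≈ 2.670936.
2*k*log2(n/k) ≈ 2*38*2.670936 = 202.991136.
m = ceil(202.991136) = 203.

203


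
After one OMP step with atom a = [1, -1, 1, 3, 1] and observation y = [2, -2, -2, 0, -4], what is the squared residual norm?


a^T a = 13.
a^T y = -2.
coeff = -2/13 = -2/13.
||r||^2 = 360/13.

360/13


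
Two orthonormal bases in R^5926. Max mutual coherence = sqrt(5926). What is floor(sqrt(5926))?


76^2 = 5776 <= 5926 < 5929 = 77^2, so 76 <= sqrt(5926) < 77.
floor(sqrt(5926)) = 76.

76


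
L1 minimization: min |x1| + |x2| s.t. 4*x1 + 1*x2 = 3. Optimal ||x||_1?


Axis intercepts:
  x1 = 3/4, x2 = 0: L1 = 3/4
  x1 = 0, x2 = 3: L1 = 3
x* = (3/4, 0)
||x*||_1 = 3/4.

3/4


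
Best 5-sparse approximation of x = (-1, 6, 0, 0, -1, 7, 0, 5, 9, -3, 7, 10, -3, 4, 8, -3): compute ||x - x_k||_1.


Sorted |x_i| descending: [10, 9, 8, 7, 7, 6, 5, 4, 3, 3, 3, 1, 1, 0, 0, 0]
Keep top 5: [10, 9, 8, 7, 7]
Tail entries: [6, 5, 4, 3, 3, 3, 1, 1, 0, 0, 0]
L1 error = sum of tail = 26.

26


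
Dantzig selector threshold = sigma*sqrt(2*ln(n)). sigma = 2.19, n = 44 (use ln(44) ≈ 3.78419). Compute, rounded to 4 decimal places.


ln(44) ≈ 3.78419.
2*ln(n) ≈ 7.56838.
sqrt(2*ln(n)) ≈ sqrt(7.56838) ≈ 2.751069.
threshold ≈ 2.19*2.751069 = 6.02484111 ≈ 6.0248.

6.0248


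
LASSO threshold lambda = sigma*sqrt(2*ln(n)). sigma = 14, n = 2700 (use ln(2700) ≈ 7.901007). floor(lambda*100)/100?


ln(2700) ≈ 7.901007.
2*ln(n) ≈ 15.802014.
sqrt(2*ln(n)) ≈ sqrt(15.802014) ≈ 3.975175.
lambda ≈ 14*3.975175 = 55.65245.
floor(lambda*100)/100 = 55.65.

55.65


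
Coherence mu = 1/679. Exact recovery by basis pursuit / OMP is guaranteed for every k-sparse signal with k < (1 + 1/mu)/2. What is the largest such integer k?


1/mu = 679.
1 + 1/mu = 680.
(1 + 1/mu)/2 = 340 is an integer and the inequality is strict, so k_max = 340 - 1 = 339.

339


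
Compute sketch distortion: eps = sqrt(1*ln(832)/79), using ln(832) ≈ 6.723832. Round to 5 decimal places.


ln(832) ≈ 6.723832.
1*ln(N)/m ≈ 1*6.723832/79 ≈ 0.0851118.
eps = sqrt(0.0851118) ≈ 0.2917393 ≈ 0.29174.

0.29174


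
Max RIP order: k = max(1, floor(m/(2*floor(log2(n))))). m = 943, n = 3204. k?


floor(log2(3204)) = 11.
2*11 = 22.
m/(2*floor(log2(n))) = 943/22 ≈ 42.8636.
floor = 42.
k = max(1, 42) = 42.

42


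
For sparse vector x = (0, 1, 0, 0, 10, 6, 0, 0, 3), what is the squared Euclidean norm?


Non-zero entries: [(1, 1), (4, 10), (5, 6), (8, 3)]
Squares: [1, 100, 36, 9]
||x||_2^2 = sum = 146.

146


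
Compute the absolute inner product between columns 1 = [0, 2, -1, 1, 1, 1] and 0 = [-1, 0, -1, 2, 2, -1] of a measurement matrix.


Inner product: 0*-1 + 2*0 + -1*-1 + 1*2 + 1*2 + 1*-1
Products: [0, 0, 1, 2, 2, -1]
Sum = 4.
|dot| = 4.

4


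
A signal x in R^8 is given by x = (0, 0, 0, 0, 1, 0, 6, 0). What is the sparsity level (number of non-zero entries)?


Non-zero positions: [4, 6].
Sparsity = 2.

2


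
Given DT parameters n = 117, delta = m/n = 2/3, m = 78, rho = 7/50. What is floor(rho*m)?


m = 2/3*117 = 78.
rho = 7/50.
rho*m = 7/50*78 = 10.92.
k = floor(10.92) = 10.

10
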